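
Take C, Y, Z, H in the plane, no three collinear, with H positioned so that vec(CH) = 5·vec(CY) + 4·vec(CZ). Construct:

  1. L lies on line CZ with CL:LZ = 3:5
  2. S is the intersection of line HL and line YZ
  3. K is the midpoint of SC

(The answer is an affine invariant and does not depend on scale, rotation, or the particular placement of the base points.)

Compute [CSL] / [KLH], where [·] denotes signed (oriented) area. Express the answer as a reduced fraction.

Work in coordinates with C = (0, 0), Y = (1, 0), Z = (0, 1), H = (5, 4).
1. L lies on line CZ with CL:LZ = 3:5 ⇒ L = (0, 3/8)
2. S is the intersection of line HL and line YZ ⇒ S = (25/69, 44/69)
3. K is the midpoint of SC ⇒ K = (25/138, 22/69)
2·[CSL] = 25/184, 2·[KLH] = -15/16
[CSL]:[KLH] = 25/184:-15/16 = -10/69

[CSL]:[KLH] = -10/69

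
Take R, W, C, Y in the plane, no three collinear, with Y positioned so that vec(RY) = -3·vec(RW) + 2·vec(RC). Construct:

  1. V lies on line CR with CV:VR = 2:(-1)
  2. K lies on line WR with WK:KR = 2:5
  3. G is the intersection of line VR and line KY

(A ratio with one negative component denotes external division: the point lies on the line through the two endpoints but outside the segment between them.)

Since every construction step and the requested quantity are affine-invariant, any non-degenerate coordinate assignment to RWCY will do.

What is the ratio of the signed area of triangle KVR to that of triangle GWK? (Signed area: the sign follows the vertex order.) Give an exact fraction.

[KVR]:[GWK] = 13/2

Set R = (0, 0), W = (1, 0), C = (0, 1), Y = (-3, 2); any affine frame gives the same invariant.
1. V lies on line CR with CV:VR = 2:(-1) ⇒ V = (0, -1)
2. K lies on line WR with WK:KR = 2:5 ⇒ K = (5/7, 0)
3. G is the intersection of line VR and line KY ⇒ G = (0, 5/13)
2·[KVR] = -5/7, 2·[GWK] = -10/91
[KVR]:[GWK] = -5/7:-10/91 = 13/2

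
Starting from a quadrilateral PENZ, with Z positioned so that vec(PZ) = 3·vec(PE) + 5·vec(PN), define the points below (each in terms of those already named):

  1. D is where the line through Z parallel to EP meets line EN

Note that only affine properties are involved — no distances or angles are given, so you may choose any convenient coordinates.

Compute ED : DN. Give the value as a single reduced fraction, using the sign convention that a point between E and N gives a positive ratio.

ED:DN = -5/4

Set P = (0, 0), E = (1, 0), N = (0, 1), Z = (3, 5); any affine frame gives the same invariant.
1. D is where the line through Z parallel to EP meets line EN ⇒ D = (-4, 5)
D = E + t·(N−E) with t = 5, so ED:DN = t:(1−t) = 5:-4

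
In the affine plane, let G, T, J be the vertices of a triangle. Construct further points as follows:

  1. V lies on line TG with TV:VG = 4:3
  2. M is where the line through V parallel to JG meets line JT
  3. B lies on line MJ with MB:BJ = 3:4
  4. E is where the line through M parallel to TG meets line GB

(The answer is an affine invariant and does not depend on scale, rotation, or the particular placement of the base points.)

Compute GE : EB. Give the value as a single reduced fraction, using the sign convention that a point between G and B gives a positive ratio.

GE:EB = 28/9

Work in coordinates with G = (0, 0), T = (1, 0), J = (0, 1).
1. V lies on line TG with TV:VG = 4:3 ⇒ V = (3/7, 0)
2. M is where the line through V parallel to JG meets line JT ⇒ M = (3/7, 4/7)
3. B lies on line MJ with MB:BJ = 3:4 ⇒ B = (12/49, 37/49)
4. E is where the line through M parallel to TG meets line GB ⇒ E = (48/259, 4/7)
E = G + t·(B−G) with t = 28/37, so GE:EB = t:(1−t) = 28/37:9/37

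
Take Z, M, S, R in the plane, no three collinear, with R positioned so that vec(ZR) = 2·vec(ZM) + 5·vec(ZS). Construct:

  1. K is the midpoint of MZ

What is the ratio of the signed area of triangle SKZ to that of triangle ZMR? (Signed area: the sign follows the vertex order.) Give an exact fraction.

[SKZ]:[ZMR] = -1/10

Set Z = (0, 0), M = (1, 0), S = (0, 1), R = (2, 5); any affine frame gives the same invariant.
1. K is the midpoint of MZ ⇒ K = (1/2, 0)
2·[SKZ] = -1/2, 2·[ZMR] = 5
[SKZ]:[ZMR] = -1/2:5 = -1/10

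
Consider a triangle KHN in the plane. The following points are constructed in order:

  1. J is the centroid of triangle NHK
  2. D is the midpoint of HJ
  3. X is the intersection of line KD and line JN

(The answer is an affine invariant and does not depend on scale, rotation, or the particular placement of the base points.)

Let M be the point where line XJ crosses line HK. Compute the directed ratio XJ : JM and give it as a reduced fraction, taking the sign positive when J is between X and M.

Assign K = (0, 0), H = (1, 0), N = (0, 1) — the answer is frame-independent, so this choice is without loss of generality.
1. J is the centroid of triangle NHK ⇒ J = (1/3, 1/3)
2. D is the midpoint of HJ ⇒ D = (2/3, 1/6)
3. X is the intersection of line KD and line JN ⇒ X = (4/9, 1/9)
line XJ meets HK at M = (1/2, 0)
J = X + t·(M−X) with t = -2, so XJ:JM = -2:3

XJ:JM = -2/3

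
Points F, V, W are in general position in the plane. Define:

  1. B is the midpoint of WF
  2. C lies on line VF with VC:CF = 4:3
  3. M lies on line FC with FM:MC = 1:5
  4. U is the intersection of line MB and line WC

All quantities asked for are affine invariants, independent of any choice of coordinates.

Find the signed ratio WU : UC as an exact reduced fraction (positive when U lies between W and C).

Choose coordinates F = (0, 0), V = (1, 0), W = (0, 1).
1. B is the midpoint of WF ⇒ B = (0, 1/2)
2. C lies on line VF with VC:CF = 4:3 ⇒ C = (3/7, 0)
3. M lies on line FC with FM:MC = 1:5 ⇒ M = (1/14, 0)
4. U is the intersection of line MB and line WC ⇒ U = (-3/28, 5/4)
U = W + t·(C−W) with t = -1/4, so WU:UC = t:(1−t) = -1/4:5/4

WU:UC = -1/5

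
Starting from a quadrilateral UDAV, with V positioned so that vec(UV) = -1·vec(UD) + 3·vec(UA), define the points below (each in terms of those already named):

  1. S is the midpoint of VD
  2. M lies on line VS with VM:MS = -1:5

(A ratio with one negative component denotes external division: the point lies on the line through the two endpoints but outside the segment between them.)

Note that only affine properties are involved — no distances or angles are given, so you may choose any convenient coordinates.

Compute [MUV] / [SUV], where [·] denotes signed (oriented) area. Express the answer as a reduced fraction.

Work in coordinates with U = (0, 0), D = (1, 0), A = (0, 1), V = (-1, 3).
1. S is the midpoint of VD ⇒ S = (0, 3/2)
2. M lies on line VS with VM:MS = -1:5 ⇒ M = (-5/4, 27/8)
2·[MUV] = 3/8, 2·[SUV] = -3/2
[MUV]:[SUV] = 3/8:-3/2 = -1/4

[MUV]:[SUV] = -1/4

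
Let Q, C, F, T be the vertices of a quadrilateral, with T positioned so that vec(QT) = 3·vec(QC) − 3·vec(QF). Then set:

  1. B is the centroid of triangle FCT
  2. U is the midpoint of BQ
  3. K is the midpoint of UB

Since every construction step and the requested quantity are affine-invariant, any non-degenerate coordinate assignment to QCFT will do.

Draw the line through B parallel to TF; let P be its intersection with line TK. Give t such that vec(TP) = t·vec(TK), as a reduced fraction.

t = -2/3

Set Q = (0, 0), C = (1, 0), F = (0, 1), T = (3, -3); any affine frame gives the same invariant.
1. B is the centroid of triangle FCT ⇒ B = (4/3, -2/3)
2. U is the midpoint of BQ ⇒ U = (2/3, -1/3)
3. K is the midpoint of UB ⇒ K = (1, -1/2)
through B parallel to TF: direction (-3, 4); meets TK at P = (13/3, -14/3)
P = T + t·(K−T) with t = -2/3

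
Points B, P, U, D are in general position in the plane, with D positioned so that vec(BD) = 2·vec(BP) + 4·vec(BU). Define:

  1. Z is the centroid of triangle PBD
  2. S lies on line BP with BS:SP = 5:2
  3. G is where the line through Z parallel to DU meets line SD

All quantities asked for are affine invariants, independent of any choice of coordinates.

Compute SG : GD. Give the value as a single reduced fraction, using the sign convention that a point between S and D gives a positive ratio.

SG:GD = 38/49

Choose coordinates B = (0, 0), P = (1, 0), U = (0, 1), D = (2, 4).
1. Z is the centroid of triangle PBD ⇒ Z = (1, 4/3)
2. S lies on line BP with BS:SP = 5:2 ⇒ S = (5/7, 0)
3. G is where the line through Z parallel to DU meets line SD ⇒ G = (37/29, 152/87)
G = S + t·(D−S) with t = 38/87, so SG:GD = t:(1−t) = 38/87:49/87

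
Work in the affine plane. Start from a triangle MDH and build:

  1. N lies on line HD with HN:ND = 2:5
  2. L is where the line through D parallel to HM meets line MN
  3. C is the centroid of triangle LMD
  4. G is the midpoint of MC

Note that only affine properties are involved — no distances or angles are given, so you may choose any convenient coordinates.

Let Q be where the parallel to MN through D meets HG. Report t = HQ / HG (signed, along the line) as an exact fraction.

t = 42/17

Work in coordinates with M = (0, 0), D = (1, 0), H = (0, 1).
1. N lies on line HD with HN:ND = 2:5 ⇒ N = (2/7, 5/7)
2. L is where the line through D parallel to HM meets line MN ⇒ L = (1, 5/2)
3. C is the centroid of triangle LMD ⇒ C = (2/3, 5/6)
4. G is the midpoint of MC ⇒ G = (1/3, 5/12)
through D parallel to MN: direction (2/7, 5/7); meets HG at Q = (14/17, -15/34)
Q = H + t·(G−H) with t = 42/17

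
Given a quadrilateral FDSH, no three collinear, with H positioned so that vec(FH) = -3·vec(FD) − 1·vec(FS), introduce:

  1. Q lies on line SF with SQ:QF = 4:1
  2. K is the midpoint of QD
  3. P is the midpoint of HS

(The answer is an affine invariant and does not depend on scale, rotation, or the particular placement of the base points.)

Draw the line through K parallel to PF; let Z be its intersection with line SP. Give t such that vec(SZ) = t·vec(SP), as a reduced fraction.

Assign F = (0, 0), D = (1, 0), S = (0, 1), H = (-3, -1) — the answer is frame-independent, so this choice is without loss of generality.
1. Q lies on line SF with SQ:QF = 4:1 ⇒ Q = (0, 1/5)
2. K is the midpoint of QD ⇒ K = (1/2, 1/10)
3. P is the midpoint of HS ⇒ P = (-3/2, 0)
through K parallel to PF: direction (3/2, 0); meets SP at Z = (-27/20, 1/10)
Z = S + t·(P−S) with t = 9/10

t = 9/10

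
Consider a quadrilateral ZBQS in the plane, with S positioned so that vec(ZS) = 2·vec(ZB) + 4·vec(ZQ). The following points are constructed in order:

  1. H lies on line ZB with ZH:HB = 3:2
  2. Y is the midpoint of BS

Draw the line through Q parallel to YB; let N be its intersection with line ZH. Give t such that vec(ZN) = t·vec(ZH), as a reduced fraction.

Choose coordinates Z = (0, 0), B = (1, 0), Q = (0, 1), S = (2, 4).
1. H lies on line ZB with ZH:HB = 3:2 ⇒ H = (3/5, 0)
2. Y is the midpoint of BS ⇒ Y = (3/2, 2)
through Q parallel to YB: direction (-1/2, -2); meets ZH at N = (-1/4, 0)
N = Z + t·(H−Z) with t = -5/12

t = -5/12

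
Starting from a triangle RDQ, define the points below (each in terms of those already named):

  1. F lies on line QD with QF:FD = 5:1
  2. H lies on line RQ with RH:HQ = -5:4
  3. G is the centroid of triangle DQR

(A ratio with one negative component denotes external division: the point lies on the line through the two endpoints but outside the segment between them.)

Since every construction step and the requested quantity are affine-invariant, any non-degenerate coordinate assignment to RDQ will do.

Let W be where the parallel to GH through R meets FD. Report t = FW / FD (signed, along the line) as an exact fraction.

t = -71/13

Set R = (0, 0), D = (1, 0), Q = (0, 1); any affine frame gives the same invariant.
1. F lies on line QD with QF:FD = 5:1 ⇒ F = (5/6, 1/6)
2. H lies on line RQ with RH:HQ = -5:4 ⇒ H = (0, 5)
3. G is the centroid of triangle DQR ⇒ G = (1/3, 1/3)
through R parallel to GH: direction (-1/3, 14/3); meets FD at W = (-1/13, 14/13)
W = F + t·(D−F) with t = -71/13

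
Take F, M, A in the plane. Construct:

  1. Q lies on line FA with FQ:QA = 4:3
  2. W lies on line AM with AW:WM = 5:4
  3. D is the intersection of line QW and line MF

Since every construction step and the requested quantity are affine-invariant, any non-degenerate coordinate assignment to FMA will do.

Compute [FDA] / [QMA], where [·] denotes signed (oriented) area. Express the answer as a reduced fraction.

Work in coordinates with F = (0, 0), M = (1, 0), A = (0, 1).
1. Q lies on line FA with FQ:QA = 4:3 ⇒ Q = (0, 4/7)
2. W lies on line AM with AW:WM = 5:4 ⇒ W = (5/9, 4/9)
3. D is the intersection of line QW and line MF ⇒ D = (5/2, 0)
2·[FDA] = 5/2, 2·[QMA] = 3/7
[FDA]:[QMA] = 5/2:3/7 = 35/6

[FDA]:[QMA] = 35/6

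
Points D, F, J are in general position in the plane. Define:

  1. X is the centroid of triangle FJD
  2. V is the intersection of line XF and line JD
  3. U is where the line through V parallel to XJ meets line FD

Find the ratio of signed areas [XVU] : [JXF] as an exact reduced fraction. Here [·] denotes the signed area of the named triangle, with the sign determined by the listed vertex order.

Assign D = (0, 0), F = (1, 0), J = (0, 1) — the answer is frame-independent, so this choice is without loss of generality.
1. X is the centroid of triangle FJD ⇒ X = (1/3, 1/3)
2. V is the intersection of line XF and line JD ⇒ V = (0, 1/2)
3. U is where the line through V parallel to XJ meets line FD ⇒ U = (1/4, 0)
2·[XVU] = 1/8, 2·[JXF] = 1/3
[XVU]:[JXF] = 1/8:1/3 = 3/8

[XVU]:[JXF] = 3/8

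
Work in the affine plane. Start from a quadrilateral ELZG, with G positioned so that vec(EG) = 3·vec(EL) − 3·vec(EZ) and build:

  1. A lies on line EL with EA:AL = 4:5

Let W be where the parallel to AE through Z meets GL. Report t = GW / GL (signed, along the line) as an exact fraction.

t = 4/3

Assign E = (0, 0), L = (1, 0), Z = (0, 1), G = (3, -3) — the answer is frame-independent, so this choice is without loss of generality.
1. A lies on line EL with EA:AL = 4:5 ⇒ A = (4/9, 0)
through Z parallel to AE: direction (-4/9, 0); meets GL at W = (1/3, 1)
W = G + t·(L−G) with t = 4/3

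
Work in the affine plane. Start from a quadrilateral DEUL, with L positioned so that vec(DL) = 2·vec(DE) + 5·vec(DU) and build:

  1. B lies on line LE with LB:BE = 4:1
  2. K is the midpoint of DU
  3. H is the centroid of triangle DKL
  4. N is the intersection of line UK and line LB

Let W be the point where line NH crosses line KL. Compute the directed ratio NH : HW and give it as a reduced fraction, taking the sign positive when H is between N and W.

NH:HW = 32

Work in coordinates with D = (0, 0), E = (1, 0), U = (0, 1), L = (2, 5).
1. B lies on line LE with LB:BE = 4:1 ⇒ B = (6/5, 1)
2. K is the midpoint of DU ⇒ K = (0, 1/2)
3. H is the centroid of triangle DKL ⇒ H = (2/3, 11/6)
4. N is the intersection of line UK and line LB ⇒ N = (0, -5)
line NH meets KL at W = (11/16, 131/64)
H = N + t·(W−N) with t = 32/33, so NH:HW = 32/33:1/33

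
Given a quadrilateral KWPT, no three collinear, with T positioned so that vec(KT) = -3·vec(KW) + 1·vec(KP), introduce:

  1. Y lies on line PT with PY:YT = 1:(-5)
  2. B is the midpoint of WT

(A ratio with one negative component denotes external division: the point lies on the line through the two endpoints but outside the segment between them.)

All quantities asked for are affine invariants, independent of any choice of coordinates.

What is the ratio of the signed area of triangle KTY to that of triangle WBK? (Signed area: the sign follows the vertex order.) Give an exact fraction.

Assign K = (0, 0), W = (1, 0), P = (0, 1), T = (-3, 1) — the answer is frame-independent, so this choice is without loss of generality.
1. Y lies on line PT with PY:YT = 1:(-5) ⇒ Y = (3/4, 1)
2. B is the midpoint of WT ⇒ B = (-1, 1/2)
2·[KTY] = -15/4, 2·[WBK] = 1/2
[KTY]:[WBK] = -15/4:1/2 = -15/2

[KTY]:[WBK] = -15/2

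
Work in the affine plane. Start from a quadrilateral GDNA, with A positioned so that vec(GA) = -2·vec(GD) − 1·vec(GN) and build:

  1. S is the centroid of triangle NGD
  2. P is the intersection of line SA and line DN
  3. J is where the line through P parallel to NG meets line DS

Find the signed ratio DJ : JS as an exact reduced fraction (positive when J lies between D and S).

Set G = (0, 0), D = (1, 0), N = (0, 1), A = (-2, -1); any affine frame gives the same invariant.
1. S is the centroid of triangle NGD ⇒ S = (1/3, 1/3)
2. P is the intersection of line SA and line DN ⇒ P = (6/11, 5/11)
3. J is where the line through P parallel to NG meets line DS ⇒ J = (6/11, 5/22)
J = D + t·(S−D) with t = 15/22, so DJ:JS = t:(1−t) = 15/22:7/22

DJ:JS = 15/7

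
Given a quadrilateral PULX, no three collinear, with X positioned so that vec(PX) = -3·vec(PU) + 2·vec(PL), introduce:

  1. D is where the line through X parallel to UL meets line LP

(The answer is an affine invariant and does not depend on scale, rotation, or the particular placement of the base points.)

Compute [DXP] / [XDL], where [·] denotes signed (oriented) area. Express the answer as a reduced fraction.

[DXP]:[XDL] = -1/2

Set P = (0, 0), U = (1, 0), L = (0, 1), X = (-3, 2); any affine frame gives the same invariant.
1. D is where the line through X parallel to UL meets line LP ⇒ D = (0, -1)
2·[DXP] = -3, 2·[XDL] = 6
[DXP]:[XDL] = -3:6 = -1/2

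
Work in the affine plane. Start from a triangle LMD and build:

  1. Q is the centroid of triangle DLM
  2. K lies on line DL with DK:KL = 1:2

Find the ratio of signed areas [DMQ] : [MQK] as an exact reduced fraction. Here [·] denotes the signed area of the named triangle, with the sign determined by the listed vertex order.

Assign L = (0, 0), M = (1, 0), D = (0, 1) — the answer is frame-independent, so this choice is without loss of generality.
1. Q is the centroid of triangle DLM ⇒ Q = (1/3, 1/3)
2. K lies on line DL with DK:KL = 1:2 ⇒ K = (0, 2/3)
2·[DMQ] = -1/3, 2·[MQK] = -1/9
[DMQ]:[MQK] = -1/3:-1/9 = 3

[DMQ]:[MQK] = 3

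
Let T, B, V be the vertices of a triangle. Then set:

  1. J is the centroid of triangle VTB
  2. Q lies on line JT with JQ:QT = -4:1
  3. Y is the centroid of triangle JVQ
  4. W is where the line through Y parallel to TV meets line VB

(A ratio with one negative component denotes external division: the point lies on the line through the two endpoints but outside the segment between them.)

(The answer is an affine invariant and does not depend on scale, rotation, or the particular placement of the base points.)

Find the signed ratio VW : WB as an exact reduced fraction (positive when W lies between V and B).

VW:WB = 2/25

Work in coordinates with T = (0, 0), B = (1, 0), V = (0, 1).
1. J is the centroid of triangle VTB ⇒ J = (1/3, 1/3)
2. Q lies on line JT with JQ:QT = -4:1 ⇒ Q = (-1/9, -1/9)
3. Y is the centroid of triangle JVQ ⇒ Y = (2/27, 11/27)
4. W is where the line through Y parallel to TV meets line VB ⇒ W = (2/27, 25/27)
W = V + t·(B−V) with t = 2/27, so VW:WB = t:(1−t) = 2/27:25/27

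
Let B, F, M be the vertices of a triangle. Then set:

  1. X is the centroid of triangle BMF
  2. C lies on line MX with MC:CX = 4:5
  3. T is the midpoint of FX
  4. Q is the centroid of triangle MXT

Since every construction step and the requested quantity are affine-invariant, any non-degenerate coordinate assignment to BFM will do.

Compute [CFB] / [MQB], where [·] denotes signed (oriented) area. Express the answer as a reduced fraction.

[CFB]:[MQB] = 19/9

Assign B = (0, 0), F = (1, 0), M = (0, 1) — the answer is frame-independent, so this choice is without loss of generality.
1. X is the centroid of triangle BMF ⇒ X = (1/3, 1/3)
2. C lies on line MX with MC:CX = 4:5 ⇒ C = (4/27, 19/27)
3. T is the midpoint of FX ⇒ T = (2/3, 1/6)
4. Q is the centroid of triangle MXT ⇒ Q = (1/3, 1/2)
2·[CFB] = -19/27, 2·[MQB] = -1/3
[CFB]:[MQB] = -19/27:-1/3 = 19/9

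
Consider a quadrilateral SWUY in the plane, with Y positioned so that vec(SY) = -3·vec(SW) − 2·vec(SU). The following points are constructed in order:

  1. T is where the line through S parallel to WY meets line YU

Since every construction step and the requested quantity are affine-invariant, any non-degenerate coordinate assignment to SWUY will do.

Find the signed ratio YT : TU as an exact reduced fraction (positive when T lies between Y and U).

Set S = (0, 0), W = (1, 0), U = (0, 1), Y = (-3, -2); any affine frame gives the same invariant.
1. T is where the line through S parallel to WY meets line YU ⇒ T = (-2, -1)
T = Y + t·(U−Y) with t = 1/3, so YT:TU = t:(1−t) = 1/3:2/3

YT:TU = 1/2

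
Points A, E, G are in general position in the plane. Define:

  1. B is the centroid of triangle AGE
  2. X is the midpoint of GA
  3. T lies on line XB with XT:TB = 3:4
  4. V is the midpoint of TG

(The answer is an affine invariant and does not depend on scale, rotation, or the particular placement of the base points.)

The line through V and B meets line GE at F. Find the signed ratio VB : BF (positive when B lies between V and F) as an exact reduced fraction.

Set A = (0, 0), E = (1, 0), G = (0, 1); any affine frame gives the same invariant.
1. B is the centroid of triangle AGE ⇒ B = (1/3, 1/3)
2. X is the midpoint of GA ⇒ X = (0, 1/2)
3. T lies on line XB with XT:TB = 3:4 ⇒ T = (1/7, 3/7)
4. V is the midpoint of TG ⇒ V = (1/14, 5/7)
line VB meets GE at F = (-2/5, 7/5)
B = V + t·(F−V) with t = -5/9, so VB:BF = -5/9:14/9

VB:BF = -5/14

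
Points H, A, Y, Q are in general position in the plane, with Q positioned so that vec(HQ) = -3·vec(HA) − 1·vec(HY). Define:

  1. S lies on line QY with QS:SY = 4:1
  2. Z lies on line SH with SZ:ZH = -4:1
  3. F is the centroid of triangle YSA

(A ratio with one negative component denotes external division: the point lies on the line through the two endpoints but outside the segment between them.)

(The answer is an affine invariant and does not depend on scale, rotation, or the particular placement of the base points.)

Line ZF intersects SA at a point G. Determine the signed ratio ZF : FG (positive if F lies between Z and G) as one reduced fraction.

Choose coordinates H = (0, 0), A = (1, 0), Y = (0, 1), Q = (-3, -1).
1. S lies on line QY with QS:SY = 4:1 ⇒ S = (-3/5, 3/5)
2. Z lies on line SH with SZ:ZH = -4:1 ⇒ Z = (1/5, -1/5)
3. F is the centroid of triangle YSA ⇒ F = (2/15, 8/15)
line ZF meets SA at G = (13/85, 27/85)
F = Z + t·(G−Z) with t = 17/12, so ZF:FG = 17/12:-5/12

ZF:FG = -17/5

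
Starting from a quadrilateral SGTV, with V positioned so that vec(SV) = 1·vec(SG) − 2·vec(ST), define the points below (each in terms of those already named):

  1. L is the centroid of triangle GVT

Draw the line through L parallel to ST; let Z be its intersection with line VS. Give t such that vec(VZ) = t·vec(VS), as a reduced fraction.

Set S = (0, 0), G = (1, 0), T = (0, 1), V = (1, -2); any affine frame gives the same invariant.
1. L is the centroid of triangle GVT ⇒ L = (2/3, -1/3)
through L parallel to ST: direction (0, 1); meets VS at Z = (2/3, -4/3)
Z = V + t·(S−V) with t = 1/3

t = 1/3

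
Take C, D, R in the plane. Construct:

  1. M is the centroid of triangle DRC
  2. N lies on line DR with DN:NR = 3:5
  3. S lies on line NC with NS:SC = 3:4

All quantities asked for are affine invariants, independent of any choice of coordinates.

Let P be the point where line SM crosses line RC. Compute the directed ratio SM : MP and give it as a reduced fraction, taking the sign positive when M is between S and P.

SM:MP = 1/14

Work in coordinates with C = (0, 0), D = (1, 0), R = (0, 1).
1. M is the centroid of triangle DRC ⇒ M = (1/3, 1/3)
2. N lies on line DR with DN:NR = 3:5 ⇒ N = (5/8, 3/8)
3. S lies on line NC with NS:SC = 3:4 ⇒ S = (5/14, 3/14)
line SM meets RC at P = (0, 2)
M = S + t·(P−S) with t = 1/15, so SM:MP = 1/15:14/15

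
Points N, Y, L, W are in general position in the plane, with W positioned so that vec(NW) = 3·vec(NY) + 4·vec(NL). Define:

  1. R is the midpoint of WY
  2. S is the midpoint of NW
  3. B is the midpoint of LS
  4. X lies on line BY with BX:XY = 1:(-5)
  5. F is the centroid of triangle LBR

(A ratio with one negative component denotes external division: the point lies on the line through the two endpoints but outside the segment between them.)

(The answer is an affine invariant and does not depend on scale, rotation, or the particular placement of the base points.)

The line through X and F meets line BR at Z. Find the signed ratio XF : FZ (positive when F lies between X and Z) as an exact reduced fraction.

XF:FZ = -7

Assign N = (0, 0), Y = (1, 0), L = (0, 1), W = (3, 4) — the answer is frame-independent, so this choice is without loss of generality.
1. R is the midpoint of WY ⇒ R = (2, 2)
2. S is the midpoint of NW ⇒ S = (3/2, 2)
3. B is the midpoint of LS ⇒ B = (3/4, 3/2)
4. X lies on line BY with BX:XY = 1:(-5) ⇒ X = (11/16, 15/8)
5. F is the centroid of triangle LBR ⇒ F = (11/12, 3/2)
line XF meets BR at Z = (99/112, 87/56)
F = X + t·(Z−X) with t = 7/6, so XF:FZ = 7/6:-1/6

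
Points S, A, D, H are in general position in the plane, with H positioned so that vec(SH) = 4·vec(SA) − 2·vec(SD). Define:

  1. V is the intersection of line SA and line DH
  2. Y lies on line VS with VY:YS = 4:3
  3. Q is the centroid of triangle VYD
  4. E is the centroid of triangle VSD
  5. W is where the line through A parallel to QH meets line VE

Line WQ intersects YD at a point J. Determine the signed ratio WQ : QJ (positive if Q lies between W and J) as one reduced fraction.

WQ:QJ = -59/240

Choose coordinates S = (0, 0), A = (1, 0), D = (0, 1), H = (4, -2).
1. V is the intersection of line SA and line DH ⇒ V = (4/3, 0)
2. Y lies on line VS with VY:YS = 4:3 ⇒ Y = (4/7, 0)
3. Q is the centroid of triangle VYD ⇒ Q = (40/63, 1/3)
4. E is the centroid of triangle VSD ⇒ E = (4/9, 1/3)
5. W is where the line through A parallel to QH meets line VE ⇒ W = (82/135, 49/180)
line WQ meets YD at J = (216/413, 5/59)
Q = W + t·(J−W) with t = -59/181, so WQ:QJ = -59/181:240/181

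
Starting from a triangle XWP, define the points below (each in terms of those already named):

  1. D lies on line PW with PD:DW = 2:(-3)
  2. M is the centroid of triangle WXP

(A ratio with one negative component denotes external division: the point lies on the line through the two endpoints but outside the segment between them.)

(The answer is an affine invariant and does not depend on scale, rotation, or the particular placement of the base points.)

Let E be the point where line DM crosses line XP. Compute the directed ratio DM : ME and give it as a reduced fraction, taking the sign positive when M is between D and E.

DM:ME = -7

Assign X = (0, 0), W = (1, 0), P = (0, 1) — the answer is frame-independent, so this choice is without loss of generality.
1. D lies on line PW with PD:DW = 2:(-3) ⇒ D = (-2, 3)
2. M is the centroid of triangle WXP ⇒ M = (1/3, 1/3)
line DM meets XP at E = (0, 5/7)
M = D + t·(E−D) with t = 7/6, so DM:ME = 7/6:-1/6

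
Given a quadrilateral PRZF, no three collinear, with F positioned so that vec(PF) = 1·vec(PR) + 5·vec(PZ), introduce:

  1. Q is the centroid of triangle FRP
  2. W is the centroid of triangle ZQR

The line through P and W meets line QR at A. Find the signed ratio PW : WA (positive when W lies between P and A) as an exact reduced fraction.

Assign P = (0, 0), R = (1, 0), Z = (0, 1), F = (1, 5) — the answer is frame-independent, so this choice is without loss of generality.
1. Q is the centroid of triangle FRP ⇒ Q = (2/3, 5/3)
2. W is the centroid of triangle ZQR ⇒ W = (5/9, 8/9)
line PW meets QR at A = (25/33, 40/33)
W = P + t·(A−P) with t = 11/15, so PW:WA = 11/15:4/15

PW:WA = 11/4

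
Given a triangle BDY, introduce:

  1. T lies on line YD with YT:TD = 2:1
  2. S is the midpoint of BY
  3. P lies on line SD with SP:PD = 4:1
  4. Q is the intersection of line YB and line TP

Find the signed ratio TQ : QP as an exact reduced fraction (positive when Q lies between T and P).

TQ:QP = -5/6

Choose coordinates B = (0, 0), D = (1, 0), Y = (0, 1).
1. T lies on line YD with YT:TD = 2:1 ⇒ T = (2/3, 1/3)
2. S is the midpoint of BY ⇒ S = (0, 1/2)
3. P lies on line SD with SP:PD = 4:1 ⇒ P = (4/5, 1/10)
4. Q is the intersection of line YB and line TP ⇒ Q = (0, 3/2)
Q = T + t·(P−T) with t = -5, so TQ:QP = t:(1−t) = -5:6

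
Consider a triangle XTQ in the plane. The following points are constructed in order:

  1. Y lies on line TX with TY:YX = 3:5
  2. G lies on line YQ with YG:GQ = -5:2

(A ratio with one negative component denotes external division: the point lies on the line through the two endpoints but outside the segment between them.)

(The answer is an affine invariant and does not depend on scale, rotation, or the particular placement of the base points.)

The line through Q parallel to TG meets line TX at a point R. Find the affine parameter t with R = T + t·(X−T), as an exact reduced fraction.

t = 3/20

Work in coordinates with X = (0, 0), T = (1, 0), Q = (0, 1).
1. Y lies on line TX with TY:YX = 3:5 ⇒ Y = (5/8, 0)
2. G lies on line YQ with YG:GQ = -5:2 ⇒ G = (-5/12, 5/3)
through Q parallel to TG: direction (-17/12, 5/3); meets TX at R = (17/20, 0)
R = T + t·(X−T) with t = 3/20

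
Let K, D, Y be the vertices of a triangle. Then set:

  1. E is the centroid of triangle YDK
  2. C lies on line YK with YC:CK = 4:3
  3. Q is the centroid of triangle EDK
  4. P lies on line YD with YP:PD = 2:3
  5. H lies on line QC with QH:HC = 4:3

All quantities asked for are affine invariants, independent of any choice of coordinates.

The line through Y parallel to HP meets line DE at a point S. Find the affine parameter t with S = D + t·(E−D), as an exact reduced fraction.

t = 190/101

Choose coordinates K = (0, 0), D = (1, 0), Y = (0, 1).
1. E is the centroid of triangle YDK ⇒ E = (1/3, 1/3)
2. C lies on line YK with YC:CK = 4:3 ⇒ C = (0, 3/7)
3. Q is the centroid of triangle EDK ⇒ Q = (4/9, 1/9)
4. P lies on line YD with YP:PD = 2:3 ⇒ P = (2/5, 3/5)
5. H lies on line QC with QH:HC = 4:3 ⇒ H = (4/21, 43/147)
through Y parallel to HP: direction (22/105, 226/735); meets DE at S = (-77/303, 190/303)
S = D + t·(E−D) with t = 190/101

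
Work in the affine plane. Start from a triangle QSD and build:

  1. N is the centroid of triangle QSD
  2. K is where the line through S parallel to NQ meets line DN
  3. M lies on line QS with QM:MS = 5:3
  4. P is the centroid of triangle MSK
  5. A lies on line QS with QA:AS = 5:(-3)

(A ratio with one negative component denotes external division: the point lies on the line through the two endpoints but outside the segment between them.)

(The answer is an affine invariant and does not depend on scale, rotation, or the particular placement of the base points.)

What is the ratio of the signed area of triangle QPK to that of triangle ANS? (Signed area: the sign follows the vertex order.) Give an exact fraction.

Set Q = (0, 0), S = (1, 0), D = (0, 1); any affine frame gives the same invariant.
1. N is the centroid of triangle QSD ⇒ N = (1/3, 1/3)
2. K is where the line through S parallel to NQ meets line DN ⇒ K = (2/3, -1/3)
3. M lies on line QS with QM:MS = 5:3 ⇒ M = (5/8, 0)
4. P is the centroid of triangle MSK ⇒ P = (55/72, -1/9)
5. A lies on line QS with QA:AS = 5:(-3) ⇒ A = (5/2, 0)
2·[QPK] = -13/72, 2·[ANS] = 1/2
[QPK]:[ANS] = -13/72:1/2 = -13/36

[QPK]:[ANS] = -13/36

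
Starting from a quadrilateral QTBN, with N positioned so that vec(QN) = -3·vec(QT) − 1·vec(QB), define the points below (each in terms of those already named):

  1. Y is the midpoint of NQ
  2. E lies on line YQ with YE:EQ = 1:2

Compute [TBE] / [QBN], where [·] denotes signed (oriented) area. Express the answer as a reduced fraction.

Choose coordinates Q = (0, 0), T = (1, 0), B = (0, 1), N = (-3, -1).
1. Y is the midpoint of NQ ⇒ Y = (-3/2, -1/2)
2. E lies on line YQ with YE:EQ = 1:2 ⇒ E = (-1, -1/3)
2·[TBE] = 7/3, 2·[QBN] = 3
[TBE]:[QBN] = 7/3:3 = 7/9

[TBE]:[QBN] = 7/9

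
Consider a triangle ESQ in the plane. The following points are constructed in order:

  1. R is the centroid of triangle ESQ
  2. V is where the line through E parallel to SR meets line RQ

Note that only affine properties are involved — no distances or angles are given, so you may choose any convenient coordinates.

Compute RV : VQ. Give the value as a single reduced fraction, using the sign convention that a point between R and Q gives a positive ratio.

Choose coordinates E = (0, 0), S = (1, 0), Q = (0, 1).
1. R is the centroid of triangle ESQ ⇒ R = (1/3, 1/3)
2. V is where the line through E parallel to SR meets line RQ ⇒ V = (2/3, -1/3)
V = R + t·(Q−R) with t = -1, so RV:VQ = t:(1−t) = -1:2

RV:VQ = -1/2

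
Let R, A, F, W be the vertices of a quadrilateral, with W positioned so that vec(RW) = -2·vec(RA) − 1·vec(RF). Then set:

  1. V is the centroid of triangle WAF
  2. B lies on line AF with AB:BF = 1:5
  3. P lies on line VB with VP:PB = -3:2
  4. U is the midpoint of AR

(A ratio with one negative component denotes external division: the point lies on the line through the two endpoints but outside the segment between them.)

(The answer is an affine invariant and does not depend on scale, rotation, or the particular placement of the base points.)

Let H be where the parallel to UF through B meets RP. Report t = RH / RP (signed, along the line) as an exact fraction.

Work in coordinates with R = (0, 0), A = (1, 0), F = (0, 1), W = (-2, -1).
1. V is the centroid of triangle WAF ⇒ V = (-1/3, 0)
2. B lies on line AF with AB:BF = 1:5 ⇒ B = (5/6, 1/6)
3. P lies on line VB with VP:PB = -3:2 ⇒ P = (19/6, 1/2)
4. U is the midpoint of AR ⇒ U = (1/2, 0)
through B parallel to UF: direction (-1/2, 1); meets RP at H = (209/246, 11/82)
H = R + t·(P−R) with t = 11/41

t = 11/41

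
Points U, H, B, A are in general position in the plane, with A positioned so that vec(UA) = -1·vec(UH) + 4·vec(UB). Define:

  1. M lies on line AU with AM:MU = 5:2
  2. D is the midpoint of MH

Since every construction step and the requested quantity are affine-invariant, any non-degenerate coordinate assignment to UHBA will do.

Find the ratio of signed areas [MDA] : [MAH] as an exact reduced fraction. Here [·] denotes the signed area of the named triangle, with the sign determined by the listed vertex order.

[MDA]:[MAH] = -1/2

Set U = (0, 0), H = (1, 0), B = (0, 1), A = (-1, 4); any affine frame gives the same invariant.
1. M lies on line AU with AM:MU = 5:2 ⇒ M = (-2/7, 8/7)
2. D is the midpoint of MH ⇒ D = (5/14, 4/7)
2·[MDA] = 10/7, 2·[MAH] = -20/7
[MDA]:[MAH] = 10/7:-20/7 = -1/2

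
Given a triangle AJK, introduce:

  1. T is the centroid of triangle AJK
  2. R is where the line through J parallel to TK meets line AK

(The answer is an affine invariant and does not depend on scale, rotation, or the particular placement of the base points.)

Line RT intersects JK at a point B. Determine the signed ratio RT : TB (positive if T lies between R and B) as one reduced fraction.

RT:TB = -4

Set A = (0, 0), J = (1, 0), K = (0, 1); any affine frame gives the same invariant.
1. T is the centroid of triangle AJK ⇒ T = (1/3, 1/3)
2. R is where the line through J parallel to TK meets line AK ⇒ R = (0, 2)
line RT meets JK at B = (1/4, 3/4)
T = R + t·(B−R) with t = 4/3, so RT:TB = 4/3:-1/3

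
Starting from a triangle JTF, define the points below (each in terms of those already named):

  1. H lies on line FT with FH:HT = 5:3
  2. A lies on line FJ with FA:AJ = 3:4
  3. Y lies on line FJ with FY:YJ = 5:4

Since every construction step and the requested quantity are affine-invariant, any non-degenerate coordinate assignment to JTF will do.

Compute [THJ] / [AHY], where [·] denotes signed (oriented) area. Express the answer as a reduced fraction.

Set J = (0, 0), T = (1, 0), F = (0, 1); any affine frame gives the same invariant.
1. H lies on line FT with FH:HT = 5:3 ⇒ H = (5/8, 3/8)
2. A lies on line FJ with FA:AJ = 3:4 ⇒ A = (0, 4/7)
3. Y lies on line FJ with FY:YJ = 5:4 ⇒ Y = (0, 4/9)
2·[THJ] = 3/8, 2·[AHY] = -5/63
[THJ]:[AHY] = 3/8:-5/63 = -189/40

[THJ]:[AHY] = -189/40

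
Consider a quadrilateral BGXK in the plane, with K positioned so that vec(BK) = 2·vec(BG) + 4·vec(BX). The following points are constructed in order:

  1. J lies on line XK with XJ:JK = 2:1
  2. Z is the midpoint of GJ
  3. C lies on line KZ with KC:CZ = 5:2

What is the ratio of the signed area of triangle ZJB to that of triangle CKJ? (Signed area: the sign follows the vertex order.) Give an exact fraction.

[ZJB]:[CKJ] = 63/25

Set B = (0, 0), G = (1, 0), X = (0, 1), K = (2, 4); any affine frame gives the same invariant.
1. J lies on line XK with XJ:JK = 2:1 ⇒ J = (4/3, 3)
2. Z is the midpoint of GJ ⇒ Z = (7/6, 3/2)
3. C lies on line KZ with KC:CZ = 5:2 ⇒ C = (59/42, 31/14)
2·[ZJB] = 3/2, 2·[CKJ] = 25/42
[ZJB]:[CKJ] = 3/2:25/42 = 63/25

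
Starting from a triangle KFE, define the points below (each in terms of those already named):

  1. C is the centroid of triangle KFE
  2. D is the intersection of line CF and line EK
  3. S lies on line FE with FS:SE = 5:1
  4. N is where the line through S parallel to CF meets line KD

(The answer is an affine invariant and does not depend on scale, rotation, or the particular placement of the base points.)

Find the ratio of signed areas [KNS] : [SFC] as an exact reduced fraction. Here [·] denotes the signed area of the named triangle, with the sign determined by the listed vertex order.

[KNS]:[SFC] = 11/20

Set K = (0, 0), F = (1, 0), E = (0, 1); any affine frame gives the same invariant.
1. C is the centroid of triangle KFE ⇒ C = (1/3, 1/3)
2. D is the intersection of line CF and line EK ⇒ D = (0, 1/2)
3. S lies on line FE with FS:SE = 5:1 ⇒ S = (1/6, 5/6)
4. N is where the line through S parallel to CF meets line KD ⇒ N = (0, 11/12)
2·[KNS] = -11/72, 2·[SFC] = -5/18
[KNS]:[SFC] = -11/72:-5/18 = 11/20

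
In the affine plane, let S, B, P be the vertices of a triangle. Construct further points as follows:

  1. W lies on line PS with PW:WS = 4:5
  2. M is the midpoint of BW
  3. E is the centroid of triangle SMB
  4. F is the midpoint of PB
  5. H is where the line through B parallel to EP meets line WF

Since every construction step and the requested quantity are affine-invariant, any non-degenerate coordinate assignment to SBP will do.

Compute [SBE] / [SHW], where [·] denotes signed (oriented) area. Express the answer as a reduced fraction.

Set S = (0, 0), B = (1, 0), P = (0, 1); any affine frame gives the same invariant.
1. W lies on line PS with PW:WS = 4:5 ⇒ W = (0, 5/9)
2. M is the midpoint of BW ⇒ M = (1/2, 5/18)
3. E is the centroid of triangle SMB ⇒ E = (1/2, 5/54)
4. F is the midpoint of PB ⇒ F = (1/2, 1/2)
5. H is where the line through B parallel to EP meets line WF ⇒ H = (17/23, 98/207)
2·[SBE] = 5/54, 2·[SHW] = 85/207
[SBE]:[SHW] = 5/54:85/207 = 23/102

[SBE]:[SHW] = 23/102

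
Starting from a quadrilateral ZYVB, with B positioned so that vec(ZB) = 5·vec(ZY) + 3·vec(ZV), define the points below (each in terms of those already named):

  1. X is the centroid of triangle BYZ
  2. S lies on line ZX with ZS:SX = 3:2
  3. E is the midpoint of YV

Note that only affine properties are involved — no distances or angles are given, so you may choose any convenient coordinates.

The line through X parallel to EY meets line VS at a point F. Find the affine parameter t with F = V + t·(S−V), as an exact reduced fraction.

t = 5/2

Work in coordinates with Z = (0, 0), Y = (1, 0), V = (0, 1), B = (5, 3).
1. X is the centroid of triangle BYZ ⇒ X = (2, 1)
2. S lies on line ZX with ZS:SX = 3:2 ⇒ S = (6/5, 3/5)
3. E is the midpoint of YV ⇒ E = (1/2, 1/2)
through X parallel to EY: direction (1/2, -1/2); meets VS at F = (3, 0)
F = V + t·(S−V) with t = 5/2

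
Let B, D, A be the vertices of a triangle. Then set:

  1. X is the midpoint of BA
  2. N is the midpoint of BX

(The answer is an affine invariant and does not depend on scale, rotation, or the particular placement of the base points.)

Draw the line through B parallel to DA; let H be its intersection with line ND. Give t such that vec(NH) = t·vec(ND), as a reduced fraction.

Work in coordinates with B = (0, 0), D = (1, 0), A = (0, 1).
1. X is the midpoint of BA ⇒ X = (0, 1/2)
2. N is the midpoint of BX ⇒ N = (0, 1/4)
through B parallel to DA: direction (-1, 1); meets ND at H = (-1/3, 1/3)
H = N + t·(D−N) with t = -1/3

t = -1/3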